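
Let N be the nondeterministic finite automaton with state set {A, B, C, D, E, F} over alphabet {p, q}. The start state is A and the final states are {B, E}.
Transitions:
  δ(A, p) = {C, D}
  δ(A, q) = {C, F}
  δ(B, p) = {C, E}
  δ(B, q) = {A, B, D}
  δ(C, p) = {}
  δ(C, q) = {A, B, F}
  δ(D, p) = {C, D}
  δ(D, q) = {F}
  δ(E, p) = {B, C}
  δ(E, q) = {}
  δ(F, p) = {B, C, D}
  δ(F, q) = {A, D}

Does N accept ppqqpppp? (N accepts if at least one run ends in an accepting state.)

accepted

Start: {A}
read p: {C, D}
read p: {C, D}
read q: {A, B, F}
read q: {A, B, C, D, F}
read p: {B, C, D, E}
read p: {B, C, D, E}
read p: {B, C, D, E}
read p: {B, C, D, E}
Reachable ∩ accepting = {B, E} — nonempty.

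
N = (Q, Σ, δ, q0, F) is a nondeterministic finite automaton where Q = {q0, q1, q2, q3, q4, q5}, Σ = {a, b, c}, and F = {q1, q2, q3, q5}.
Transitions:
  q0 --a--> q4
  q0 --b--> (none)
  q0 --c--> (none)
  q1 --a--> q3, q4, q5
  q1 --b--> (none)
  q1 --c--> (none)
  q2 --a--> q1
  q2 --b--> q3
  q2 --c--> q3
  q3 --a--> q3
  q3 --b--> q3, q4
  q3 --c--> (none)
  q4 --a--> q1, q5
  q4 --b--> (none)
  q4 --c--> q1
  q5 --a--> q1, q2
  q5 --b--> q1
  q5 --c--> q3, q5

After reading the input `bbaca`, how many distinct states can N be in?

0

Start: {q0}
read b: {}
The reachable set is empty and stays empty for the remaining 4 symbols.
Final reachable set {} has 0 states.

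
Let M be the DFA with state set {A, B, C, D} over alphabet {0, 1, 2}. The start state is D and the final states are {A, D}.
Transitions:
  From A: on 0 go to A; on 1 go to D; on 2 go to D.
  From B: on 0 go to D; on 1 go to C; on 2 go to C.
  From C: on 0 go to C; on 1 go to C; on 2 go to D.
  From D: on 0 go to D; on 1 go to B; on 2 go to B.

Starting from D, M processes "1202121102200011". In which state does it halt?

C

D --1--> B
B --2--> C
C --0--> C
C --2--> D
D --1--> B
B --2--> C
C --1--> C
C --1--> C
C --0--> C
C --2--> D
D --2--> B
B --0--> D
D --0--> D
D --0--> D
D --1--> B
B --1--> C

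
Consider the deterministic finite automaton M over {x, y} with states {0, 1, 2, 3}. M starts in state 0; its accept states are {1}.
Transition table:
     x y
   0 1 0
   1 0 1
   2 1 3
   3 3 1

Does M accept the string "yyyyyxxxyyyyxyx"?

0 --y--> 0
0 --y--> 0
0 --y--> 0
0 --y--> 0
0 --y--> 0
0 --x--> 1
1 --x--> 0
0 --x--> 1
1 --y--> 1
1 --y--> 1
1 --y--> 1
1 --y--> 1
1 --x--> 0
0 --y--> 0
0 --x--> 1
End in state 1, which is an accepting state.

accepted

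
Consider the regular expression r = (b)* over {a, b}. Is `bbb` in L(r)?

yes

Split into 3 pieces b · b · b; each matches b.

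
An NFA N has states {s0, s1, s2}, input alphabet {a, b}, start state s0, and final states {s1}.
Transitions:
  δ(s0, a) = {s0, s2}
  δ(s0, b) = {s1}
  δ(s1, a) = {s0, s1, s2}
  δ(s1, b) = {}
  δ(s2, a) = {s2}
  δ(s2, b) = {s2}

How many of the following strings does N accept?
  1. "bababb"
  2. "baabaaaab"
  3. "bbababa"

1

"bababb": rejected
"baabaaaab": accepted
"bbababa": rejected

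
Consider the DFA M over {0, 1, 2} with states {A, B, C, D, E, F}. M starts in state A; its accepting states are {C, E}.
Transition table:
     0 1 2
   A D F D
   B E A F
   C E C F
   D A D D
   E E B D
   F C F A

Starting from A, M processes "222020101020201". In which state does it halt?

F

A --2--> D
D --2--> D
D --2--> D
D --0--> A
A --2--> D
D --0--> A
A --1--> F
F --0--> C
C --1--> C
C --0--> E
E --2--> D
D --0--> A
A --2--> D
D --0--> A
A --1--> F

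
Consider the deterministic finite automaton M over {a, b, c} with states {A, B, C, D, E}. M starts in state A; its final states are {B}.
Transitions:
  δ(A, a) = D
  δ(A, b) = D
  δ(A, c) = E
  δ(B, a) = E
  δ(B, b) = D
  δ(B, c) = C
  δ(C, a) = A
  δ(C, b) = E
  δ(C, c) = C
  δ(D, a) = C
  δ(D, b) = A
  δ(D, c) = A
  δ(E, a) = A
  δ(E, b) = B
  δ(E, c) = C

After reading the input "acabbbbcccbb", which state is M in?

B

A --a--> D
D --c--> A
A --a--> D
D --b--> A
A --b--> D
D --b--> A
A --b--> D
D --c--> A
A --c--> E
E --c--> C
C --b--> E
E --b--> B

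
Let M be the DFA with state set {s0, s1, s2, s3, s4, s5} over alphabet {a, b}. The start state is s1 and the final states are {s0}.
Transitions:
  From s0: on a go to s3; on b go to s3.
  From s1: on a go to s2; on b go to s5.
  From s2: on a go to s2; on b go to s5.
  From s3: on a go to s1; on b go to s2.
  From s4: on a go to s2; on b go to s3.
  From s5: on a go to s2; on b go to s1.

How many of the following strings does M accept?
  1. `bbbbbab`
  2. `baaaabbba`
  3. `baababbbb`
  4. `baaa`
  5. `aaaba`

`bbbbbab`: rejected
`baaaabbba`: rejected
`baababbbb`: rejected
`baaa`: rejected
`aaaba`: rejected

0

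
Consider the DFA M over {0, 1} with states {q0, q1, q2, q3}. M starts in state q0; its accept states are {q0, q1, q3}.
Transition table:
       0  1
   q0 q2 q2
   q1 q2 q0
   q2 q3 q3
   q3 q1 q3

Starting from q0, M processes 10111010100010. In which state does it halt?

q0 --1--> q2
q2 --0--> q3
q3 --1--> q3
q3 --1--> q3
q3 --1--> q3
q3 --0--> q1
q1 --1--> q0
q0 --0--> q2
q2 --1--> q3
q3 --0--> q1
q1 --0--> q2
q2 --0--> q3
q3 --1--> q3
q3 --0--> q1

q1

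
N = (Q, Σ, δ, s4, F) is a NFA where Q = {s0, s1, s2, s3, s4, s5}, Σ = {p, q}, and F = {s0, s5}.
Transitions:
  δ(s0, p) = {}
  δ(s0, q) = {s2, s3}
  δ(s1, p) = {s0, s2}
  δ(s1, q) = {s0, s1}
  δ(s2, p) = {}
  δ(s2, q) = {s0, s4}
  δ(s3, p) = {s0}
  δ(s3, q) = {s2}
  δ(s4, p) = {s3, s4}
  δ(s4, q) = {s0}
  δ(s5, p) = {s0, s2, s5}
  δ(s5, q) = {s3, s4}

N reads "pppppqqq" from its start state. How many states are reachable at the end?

Start: {s4}
read p: {s3, s4}
read p: {s0, s3, s4}
read p: {s0, s3, s4}
read p: {s0, s3, s4}
read p: {s0, s3, s4}
read q: {s0, s2, s3}
read q: {s0, s2, s3, s4}
read q: {s0, s2, s3, s4}
Final reachable set {s0, s2, s3, s4} has 4 states.

4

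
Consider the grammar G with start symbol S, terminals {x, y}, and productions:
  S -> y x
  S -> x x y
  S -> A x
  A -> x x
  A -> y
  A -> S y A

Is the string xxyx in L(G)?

no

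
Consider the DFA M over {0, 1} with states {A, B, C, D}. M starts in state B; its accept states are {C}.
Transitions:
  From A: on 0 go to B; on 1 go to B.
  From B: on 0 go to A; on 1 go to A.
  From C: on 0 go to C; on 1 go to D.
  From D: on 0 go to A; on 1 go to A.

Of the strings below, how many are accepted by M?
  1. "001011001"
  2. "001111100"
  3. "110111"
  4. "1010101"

0

"001011001": rejected
"001111100": rejected
"110111": rejected
"1010101": rejected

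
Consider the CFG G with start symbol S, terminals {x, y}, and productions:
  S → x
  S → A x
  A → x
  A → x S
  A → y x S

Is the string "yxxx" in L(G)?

yes

S ⇒ Ax ⇒ yxSx ⇒ yxxx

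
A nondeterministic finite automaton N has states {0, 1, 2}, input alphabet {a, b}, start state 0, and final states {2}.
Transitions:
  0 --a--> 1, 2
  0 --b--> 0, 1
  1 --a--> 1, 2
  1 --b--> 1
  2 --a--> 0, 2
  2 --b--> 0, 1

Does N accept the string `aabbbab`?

Start: {0}
read a: {1, 2}
read a: {0, 1, 2}
read b: {0, 1}
read b: {0, 1}
read b: {0, 1}
read a: {1, 2}
read b: {0, 1}
Reachable ∩ accepting = {} — empty.

rejected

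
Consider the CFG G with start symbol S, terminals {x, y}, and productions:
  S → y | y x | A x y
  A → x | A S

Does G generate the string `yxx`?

no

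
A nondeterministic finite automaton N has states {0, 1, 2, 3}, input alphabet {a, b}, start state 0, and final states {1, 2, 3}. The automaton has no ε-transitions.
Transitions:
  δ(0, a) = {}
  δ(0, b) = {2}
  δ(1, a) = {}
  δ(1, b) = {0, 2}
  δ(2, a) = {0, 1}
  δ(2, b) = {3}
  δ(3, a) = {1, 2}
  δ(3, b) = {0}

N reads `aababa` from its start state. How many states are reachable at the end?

Start: {0}
read a: {}
The reachable set is empty and stays empty for the remaining 5 symbols.
Final reachable set {} has 0 states.

0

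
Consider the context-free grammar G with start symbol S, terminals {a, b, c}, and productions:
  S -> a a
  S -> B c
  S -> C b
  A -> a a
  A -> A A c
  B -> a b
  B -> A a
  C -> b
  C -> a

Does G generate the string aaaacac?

yes

S ⇒ Bc ⇒ Aac ⇒ AAcac ⇒ aaAcac ⇒ aaaacac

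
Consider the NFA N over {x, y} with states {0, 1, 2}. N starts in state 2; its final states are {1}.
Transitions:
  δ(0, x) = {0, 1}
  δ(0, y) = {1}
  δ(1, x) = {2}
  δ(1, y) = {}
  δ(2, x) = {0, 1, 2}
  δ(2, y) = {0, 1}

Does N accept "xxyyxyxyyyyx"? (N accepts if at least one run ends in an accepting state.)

rejected

Start: {2}
read x: {0, 1, 2}
read x: {0, 1, 2}
read y: {0, 1}
read y: {1}
read x: {2}
read y: {0, 1}
read x: {0, 1, 2}
read y: {0, 1}
read y: {1}
read y: {}
The reachable set is empty and stays empty for the remaining 2 symbols.
Reachable ∩ accepting = {} — empty.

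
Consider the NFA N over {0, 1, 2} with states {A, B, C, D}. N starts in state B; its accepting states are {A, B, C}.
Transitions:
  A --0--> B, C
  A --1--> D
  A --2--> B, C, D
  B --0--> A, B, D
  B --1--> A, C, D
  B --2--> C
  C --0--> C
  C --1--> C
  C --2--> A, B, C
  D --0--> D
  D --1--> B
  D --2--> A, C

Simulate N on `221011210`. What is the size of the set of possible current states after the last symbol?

Start: {B}
read 2: {C}
read 2: {A, B, C}
read 1: {A, C, D}
read 0: {B, C, D}
read 1: {A, B, C, D}
read 1: {A, B, C, D}
read 2: {A, B, C, D}
read 1: {A, B, C, D}
read 0: {A, B, C, D}
Final reachable set {A, B, C, D} has 4 states.

4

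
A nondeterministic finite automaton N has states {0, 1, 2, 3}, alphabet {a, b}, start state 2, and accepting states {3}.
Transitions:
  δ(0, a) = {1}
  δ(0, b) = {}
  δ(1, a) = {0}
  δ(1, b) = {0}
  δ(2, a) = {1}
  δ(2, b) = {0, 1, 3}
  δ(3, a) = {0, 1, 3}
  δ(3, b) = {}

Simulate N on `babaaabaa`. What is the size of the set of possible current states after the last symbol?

1

Start: {2}
read b: {0, 1, 3}
read a: {0, 1, 3}
read b: {0}
read a: {1}
read a: {0}
read a: {1}
read b: {0}
read a: {1}
read a: {0}
Final reachable set {0} has 1 state.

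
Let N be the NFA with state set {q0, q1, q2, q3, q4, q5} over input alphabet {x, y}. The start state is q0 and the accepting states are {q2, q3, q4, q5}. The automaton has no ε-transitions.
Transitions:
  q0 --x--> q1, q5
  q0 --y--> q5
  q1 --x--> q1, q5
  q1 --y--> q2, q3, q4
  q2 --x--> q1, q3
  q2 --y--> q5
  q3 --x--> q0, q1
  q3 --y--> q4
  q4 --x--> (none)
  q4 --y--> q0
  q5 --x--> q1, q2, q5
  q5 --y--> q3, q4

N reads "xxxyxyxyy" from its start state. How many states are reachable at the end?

4

Start: {q0}
read x: {q1, q5}
read x: {q1, q2, q5}
read x: {q1, q2, q3, q5}
read y: {q2, q3, q4, q5}
read x: {q0, q1, q2, q3, q5}
read y: {q2, q3, q4, q5}
read x: {q0, q1, q2, q3, q5}
read y: {q2, q3, q4, q5}
read y: {q0, q3, q4, q5}
Final reachable set {q0, q3, q4, q5} has 4 states.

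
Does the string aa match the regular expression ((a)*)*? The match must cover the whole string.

yes

Split into 2 pieces a · a; each matches (a)*.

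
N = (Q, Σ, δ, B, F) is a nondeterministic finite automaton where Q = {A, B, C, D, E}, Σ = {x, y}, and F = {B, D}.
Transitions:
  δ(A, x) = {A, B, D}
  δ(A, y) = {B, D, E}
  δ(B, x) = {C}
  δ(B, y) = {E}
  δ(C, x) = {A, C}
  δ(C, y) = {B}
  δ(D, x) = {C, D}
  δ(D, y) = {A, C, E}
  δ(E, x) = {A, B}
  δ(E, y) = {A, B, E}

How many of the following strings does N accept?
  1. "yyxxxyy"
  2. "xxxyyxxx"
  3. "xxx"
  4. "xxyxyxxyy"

"yyxxxyy": accepted
"xxxyyxxx": accepted
"xxx": accepted
"xxyxyxxyy": accepted

4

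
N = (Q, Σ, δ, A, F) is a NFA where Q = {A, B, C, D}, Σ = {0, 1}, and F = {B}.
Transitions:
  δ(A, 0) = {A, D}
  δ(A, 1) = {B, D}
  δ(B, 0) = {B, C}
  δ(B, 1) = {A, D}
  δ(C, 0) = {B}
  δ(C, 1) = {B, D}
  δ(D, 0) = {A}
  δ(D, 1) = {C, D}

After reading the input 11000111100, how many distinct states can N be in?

Start: {A}
read 1: {B, D}
read 1: {A, C, D}
read 0: {A, B, D}
read 0: {A, B, C, D}
read 0: {A, B, C, D}
read 1: {A, B, C, D}
read 1: {A, B, C, D}
read 1: {A, B, C, D}
read 1: {A, B, C, D}
read 0: {A, B, C, D}
read 0: {A, B, C, D}
Final reachable set {A, B, C, D} has 4 states.

4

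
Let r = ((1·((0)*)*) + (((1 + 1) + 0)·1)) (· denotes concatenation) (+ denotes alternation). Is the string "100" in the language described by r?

The left alternative (1·((0)*)*) matches 100.

yes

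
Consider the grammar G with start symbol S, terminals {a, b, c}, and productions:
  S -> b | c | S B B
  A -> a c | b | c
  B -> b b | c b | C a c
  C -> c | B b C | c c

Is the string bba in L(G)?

no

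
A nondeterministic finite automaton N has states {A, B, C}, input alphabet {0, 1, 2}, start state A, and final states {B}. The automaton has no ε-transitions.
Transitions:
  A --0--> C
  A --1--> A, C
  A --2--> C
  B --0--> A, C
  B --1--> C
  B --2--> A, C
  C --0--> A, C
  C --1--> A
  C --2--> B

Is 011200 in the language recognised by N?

Start: {A}
read 0: {C}
read 1: {A}
read 1: {A, C}
read 2: {B, C}
read 0: {A, C}
read 0: {A, C}
Reachable ∩ accepting = {} — empty.

rejected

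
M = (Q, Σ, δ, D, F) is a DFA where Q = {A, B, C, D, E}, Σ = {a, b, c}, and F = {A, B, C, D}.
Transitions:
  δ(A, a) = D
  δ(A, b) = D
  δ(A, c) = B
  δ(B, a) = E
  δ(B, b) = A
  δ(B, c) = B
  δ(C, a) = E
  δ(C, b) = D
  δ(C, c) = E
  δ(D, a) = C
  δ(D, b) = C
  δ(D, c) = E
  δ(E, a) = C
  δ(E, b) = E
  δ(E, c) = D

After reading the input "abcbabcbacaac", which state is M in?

D --a--> C
C --b--> D
D --c--> E
E --b--> E
E --a--> C
C --b--> D
D --c--> E
E --b--> E
E --a--> C
C --c--> E
E --a--> C
C --a--> E
E --c--> D

D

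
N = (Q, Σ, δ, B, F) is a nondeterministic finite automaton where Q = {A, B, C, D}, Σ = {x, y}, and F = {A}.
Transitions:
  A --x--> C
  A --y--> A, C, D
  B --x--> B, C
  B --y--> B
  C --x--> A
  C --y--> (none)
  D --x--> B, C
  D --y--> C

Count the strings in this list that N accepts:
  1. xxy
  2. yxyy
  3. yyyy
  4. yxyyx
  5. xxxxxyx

xxy: accepted
yxyy: rejected
yyyy: rejected
yxyyx: rejected
xxxxxyx: accepted

2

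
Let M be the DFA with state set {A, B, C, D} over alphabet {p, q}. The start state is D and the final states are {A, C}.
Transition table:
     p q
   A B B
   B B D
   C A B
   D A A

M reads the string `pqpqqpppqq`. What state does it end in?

D --p--> A
A --q--> B
B --p--> B
B --q--> D
D --q--> A
A --p--> B
B --p--> B
B --p--> B
B --q--> D
D --q--> A

A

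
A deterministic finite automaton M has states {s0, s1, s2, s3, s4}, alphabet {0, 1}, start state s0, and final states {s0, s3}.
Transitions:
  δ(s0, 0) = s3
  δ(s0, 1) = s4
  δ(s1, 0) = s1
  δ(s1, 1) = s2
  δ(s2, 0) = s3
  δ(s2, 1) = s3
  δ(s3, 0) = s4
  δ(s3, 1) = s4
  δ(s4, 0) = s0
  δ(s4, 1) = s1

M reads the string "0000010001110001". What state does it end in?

s1

s0 --0--> s3
s3 --0--> s4
s4 --0--> s0
s0 --0--> s3
s3 --0--> s4
s4 --1--> s1
s1 --0--> s1
s1 --0--> s1
s1 --0--> s1
s1 --1--> s2
s2 --1--> s3
s3 --1--> s4
s4 --0--> s0
s0 --0--> s3
s3 --0--> s4
s4 --1--> s1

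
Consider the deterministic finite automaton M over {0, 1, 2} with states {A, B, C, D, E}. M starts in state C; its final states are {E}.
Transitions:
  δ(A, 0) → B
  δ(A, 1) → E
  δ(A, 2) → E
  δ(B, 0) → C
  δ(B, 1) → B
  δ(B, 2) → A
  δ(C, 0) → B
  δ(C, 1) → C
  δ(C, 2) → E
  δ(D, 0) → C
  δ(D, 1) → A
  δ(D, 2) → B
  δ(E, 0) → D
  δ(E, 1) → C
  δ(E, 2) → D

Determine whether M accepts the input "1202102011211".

C --1--> C
C --2--> E
E --0--> D
D --2--> B
B --1--> B
B --0--> C
C --2--> E
E --0--> D
D --1--> A
A --1--> E
E --2--> D
D --1--> A
A --1--> E
End in state E, which is an accepting state.

accepted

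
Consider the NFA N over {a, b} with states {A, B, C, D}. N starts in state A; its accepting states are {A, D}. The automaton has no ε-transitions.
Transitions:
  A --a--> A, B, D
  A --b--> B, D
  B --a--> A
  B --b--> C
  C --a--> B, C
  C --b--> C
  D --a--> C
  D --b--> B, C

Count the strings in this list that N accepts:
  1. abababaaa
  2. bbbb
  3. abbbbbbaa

abababaaa: accepted
bbbb: rejected
abbbbbbaa: accepted

2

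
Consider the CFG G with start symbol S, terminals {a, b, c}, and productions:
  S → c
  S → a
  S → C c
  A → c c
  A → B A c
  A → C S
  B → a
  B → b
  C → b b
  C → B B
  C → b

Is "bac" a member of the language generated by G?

S ⇒ Cc ⇒ BBc ⇒ bBc ⇒ bac

yes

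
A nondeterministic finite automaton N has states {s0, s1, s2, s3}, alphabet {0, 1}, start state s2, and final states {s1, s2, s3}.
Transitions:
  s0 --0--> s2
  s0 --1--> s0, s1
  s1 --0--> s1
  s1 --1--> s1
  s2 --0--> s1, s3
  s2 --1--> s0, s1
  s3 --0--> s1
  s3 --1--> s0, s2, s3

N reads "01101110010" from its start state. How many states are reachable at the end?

3

Start: {s2}
read 0: {s1, s3}
read 1: {s0, s1, s2, s3}
read 1: {s0, s1, s2, s3}
read 0: {s1, s2, s3}
read 1: {s0, s1, s2, s3}
read 1: {s0, s1, s2, s3}
read 1: {s0, s1, s2, s3}
read 0: {s1, s2, s3}
read 0: {s1, s3}
read 1: {s0, s1, s2, s3}
read 0: {s1, s2, s3}
Final reachable set {s1, s2, s3} has 3 states.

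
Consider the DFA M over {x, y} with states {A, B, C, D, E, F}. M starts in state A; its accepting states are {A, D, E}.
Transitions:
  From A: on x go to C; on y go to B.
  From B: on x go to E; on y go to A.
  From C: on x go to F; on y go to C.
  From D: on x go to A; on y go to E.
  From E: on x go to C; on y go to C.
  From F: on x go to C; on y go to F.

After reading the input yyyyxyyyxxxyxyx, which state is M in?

A --y--> B
B --y--> A
A --y--> B
B --y--> A
A --x--> C
C --y--> C
C --y--> C
C --y--> C
C --x--> F
F --x--> C
C --x--> F
F --y--> F
F --x--> C
C --y--> C
C --x--> F

F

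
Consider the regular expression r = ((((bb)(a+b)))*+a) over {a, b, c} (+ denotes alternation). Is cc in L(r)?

no

Neither (((bb)(a+b)))* nor a matches cc.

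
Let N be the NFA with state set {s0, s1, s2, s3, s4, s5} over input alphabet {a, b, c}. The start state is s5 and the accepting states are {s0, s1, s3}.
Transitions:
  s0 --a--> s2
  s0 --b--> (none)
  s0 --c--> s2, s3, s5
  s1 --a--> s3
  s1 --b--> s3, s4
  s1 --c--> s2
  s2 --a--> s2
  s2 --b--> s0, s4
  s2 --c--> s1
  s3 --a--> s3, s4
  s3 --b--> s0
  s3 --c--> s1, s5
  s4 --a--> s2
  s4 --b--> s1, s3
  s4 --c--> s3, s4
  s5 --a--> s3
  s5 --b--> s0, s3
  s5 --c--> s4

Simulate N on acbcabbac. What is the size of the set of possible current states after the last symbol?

Start: {s5}
read a: {s3}
read c: {s1, s5}
read b: {s0, s3, s4}
read c: {s1, s2, s3, s4, s5}
read a: {s2, s3, s4}
read b: {s0, s1, s3, s4}
read b: {s0, s1, s3, s4}
read a: {s2, s3, s4}
read c: {s1, s3, s4, s5}
Final reachable set {s1, s3, s4, s5} has 4 states.

4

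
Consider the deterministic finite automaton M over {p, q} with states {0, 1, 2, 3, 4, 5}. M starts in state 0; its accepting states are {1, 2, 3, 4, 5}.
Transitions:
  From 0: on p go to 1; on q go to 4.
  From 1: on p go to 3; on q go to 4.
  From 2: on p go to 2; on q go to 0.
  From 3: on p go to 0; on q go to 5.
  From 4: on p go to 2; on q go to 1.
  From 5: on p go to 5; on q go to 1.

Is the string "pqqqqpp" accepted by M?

rejected

0 --p--> 1
1 --q--> 4
4 --q--> 1
1 --q--> 4
4 --q--> 1
1 --p--> 3
3 --p--> 0
End in state 0, which is not an accepting state.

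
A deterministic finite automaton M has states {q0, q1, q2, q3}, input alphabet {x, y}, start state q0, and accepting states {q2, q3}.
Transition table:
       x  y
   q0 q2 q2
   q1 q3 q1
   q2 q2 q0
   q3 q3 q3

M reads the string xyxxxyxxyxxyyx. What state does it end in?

q0 --x--> q2
q2 --y--> q0
q0 --x--> q2
q2 --x--> q2
q2 --x--> q2
q2 --y--> q0
q0 --x--> q2
q2 --x--> q2
q2 --y--> q0
q0 --x--> q2
q2 --x--> q2
q2 --y--> q0
q0 --y--> q2
q2 --x--> q2

q2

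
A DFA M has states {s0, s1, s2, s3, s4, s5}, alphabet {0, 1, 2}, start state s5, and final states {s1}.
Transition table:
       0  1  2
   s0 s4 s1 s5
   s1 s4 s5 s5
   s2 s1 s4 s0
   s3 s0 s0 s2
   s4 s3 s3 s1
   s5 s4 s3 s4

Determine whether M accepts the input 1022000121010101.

s5 --1--> s3
s3 --0--> s0
s0 --2--> s5
s5 --2--> s4
s4 --0--> s3
s3 --0--> s0
s0 --0--> s4
s4 --1--> s3
s3 --2--> s2
s2 --1--> s4
s4 --0--> s3
s3 --1--> s0
s0 --0--> s4
s4 --1--> s3
s3 --0--> s0
s0 --1--> s1
End in state s1, which is an accepting state.

accepted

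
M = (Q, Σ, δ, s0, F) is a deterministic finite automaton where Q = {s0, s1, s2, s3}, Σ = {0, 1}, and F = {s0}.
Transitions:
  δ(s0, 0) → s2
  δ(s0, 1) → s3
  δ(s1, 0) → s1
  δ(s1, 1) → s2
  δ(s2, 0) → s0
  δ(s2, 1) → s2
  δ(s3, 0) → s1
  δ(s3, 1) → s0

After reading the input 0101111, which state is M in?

s0

s0 --0--> s2
s2 --1--> s2
s2 --0--> s0
s0 --1--> s3
s3 --1--> s0
s0 --1--> s3
s3 --1--> s0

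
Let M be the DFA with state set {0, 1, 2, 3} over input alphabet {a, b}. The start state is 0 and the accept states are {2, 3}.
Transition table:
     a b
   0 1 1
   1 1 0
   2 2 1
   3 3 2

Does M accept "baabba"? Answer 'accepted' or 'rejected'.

rejected

0 --b--> 1
1 --a--> 1
1 --a--> 1
1 --b--> 0
0 --b--> 1
1 --a--> 1
End in state 1, which is not an accepting state.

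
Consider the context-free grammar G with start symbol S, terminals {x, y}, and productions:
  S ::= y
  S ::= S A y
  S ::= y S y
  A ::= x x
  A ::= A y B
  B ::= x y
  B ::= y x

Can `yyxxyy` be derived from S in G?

S ⇒ ySy ⇒ ySAyy ⇒ yyAyy ⇒ yyxxyy

yes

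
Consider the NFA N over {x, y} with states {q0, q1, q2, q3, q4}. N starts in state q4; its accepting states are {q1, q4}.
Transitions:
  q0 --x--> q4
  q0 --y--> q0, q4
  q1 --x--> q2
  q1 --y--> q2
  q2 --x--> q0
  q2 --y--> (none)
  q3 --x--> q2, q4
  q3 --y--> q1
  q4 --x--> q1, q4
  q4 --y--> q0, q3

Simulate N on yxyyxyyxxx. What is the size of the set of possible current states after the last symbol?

Start: {q4}
read y: {q0, q3}
read x: {q2, q4}
read y: {q0, q3}
read y: {q0, q1, q4}
read x: {q1, q2, q4}
read y: {q0, q2, q3}
read y: {q0, q1, q4}
read x: {q1, q2, q4}
read x: {q0, q1, q2, q4}
read x: {q0, q1, q2, q4}
Final reachable set {q0, q1, q2, q4} has 4 states.

4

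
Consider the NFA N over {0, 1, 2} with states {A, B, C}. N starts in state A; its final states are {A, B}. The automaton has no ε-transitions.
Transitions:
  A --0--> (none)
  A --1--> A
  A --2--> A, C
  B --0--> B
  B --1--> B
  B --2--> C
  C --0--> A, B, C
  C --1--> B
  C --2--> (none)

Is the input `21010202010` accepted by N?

accepted

Start: {A}
read 2: {A, C}
read 1: {A, B}
read 0: {B}
read 1: {B}
read 0: {B}
read 2: {C}
read 0: {A, B, C}
read 2: {A, C}
read 0: {A, B, C}
read 1: {A, B}
read 0: {B}
Reachable ∩ accepting = {B} — nonempty.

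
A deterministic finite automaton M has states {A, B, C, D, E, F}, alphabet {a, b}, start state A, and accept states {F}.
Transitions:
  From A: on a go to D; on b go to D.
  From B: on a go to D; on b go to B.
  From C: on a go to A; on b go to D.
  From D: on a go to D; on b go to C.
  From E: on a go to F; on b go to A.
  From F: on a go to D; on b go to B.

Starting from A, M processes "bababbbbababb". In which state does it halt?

D

A --b--> D
D --a--> D
D --b--> C
C --a--> A
A --b--> D
D --b--> C
C --b--> D
D --b--> C
C --a--> A
A --b--> D
D --a--> D
D --b--> C
C --b--> D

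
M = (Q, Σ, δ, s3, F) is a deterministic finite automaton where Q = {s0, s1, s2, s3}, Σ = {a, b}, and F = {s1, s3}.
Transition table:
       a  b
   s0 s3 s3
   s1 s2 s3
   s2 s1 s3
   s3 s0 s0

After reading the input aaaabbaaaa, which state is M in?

s3

s3 --a--> s0
s0 --a--> s3
s3 --a--> s0
s0 --a--> s3
s3 --b--> s0
s0 --b--> s3
s3 --a--> s0
s0 --a--> s3
s3 --a--> s0
s0 --a--> s3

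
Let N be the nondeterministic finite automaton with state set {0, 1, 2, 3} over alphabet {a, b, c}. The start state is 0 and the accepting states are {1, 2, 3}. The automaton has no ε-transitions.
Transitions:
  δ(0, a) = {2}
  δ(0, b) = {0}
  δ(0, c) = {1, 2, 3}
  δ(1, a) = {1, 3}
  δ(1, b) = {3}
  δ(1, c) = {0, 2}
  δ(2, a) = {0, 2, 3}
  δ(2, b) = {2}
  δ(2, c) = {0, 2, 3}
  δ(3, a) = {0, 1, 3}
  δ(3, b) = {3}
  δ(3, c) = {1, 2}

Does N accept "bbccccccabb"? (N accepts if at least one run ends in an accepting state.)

accepted

Start: {0}
read b: {0}
read b: {0}
read c: {1, 2, 3}
read c: {0, 1, 2, 3}
read c: {0, 1, 2, 3}
read c: {0, 1, 2, 3}
read c: {0, 1, 2, 3}
read c: {0, 1, 2, 3}
read a: {0, 1, 2, 3}
read b: {0, 2, 3}
read b: {0, 2, 3}
Reachable ∩ accepting = {2, 3} — nonempty.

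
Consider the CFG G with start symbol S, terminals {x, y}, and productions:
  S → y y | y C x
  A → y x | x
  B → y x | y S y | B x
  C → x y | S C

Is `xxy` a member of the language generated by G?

no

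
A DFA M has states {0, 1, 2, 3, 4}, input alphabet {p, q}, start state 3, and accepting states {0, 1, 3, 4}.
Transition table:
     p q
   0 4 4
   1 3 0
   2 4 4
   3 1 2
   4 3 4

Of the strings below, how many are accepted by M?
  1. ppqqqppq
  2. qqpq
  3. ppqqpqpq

ppqqqppq: accepted
qqpq: rejected
ppqqpqpq: accepted

2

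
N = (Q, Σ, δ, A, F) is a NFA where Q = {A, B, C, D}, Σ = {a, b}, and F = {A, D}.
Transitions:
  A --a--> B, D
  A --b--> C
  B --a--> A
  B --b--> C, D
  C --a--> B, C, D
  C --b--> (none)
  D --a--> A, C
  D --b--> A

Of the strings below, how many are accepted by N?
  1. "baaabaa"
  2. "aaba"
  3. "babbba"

3

"baaabaa": accepted
"aaba": accepted
"babbba": accepted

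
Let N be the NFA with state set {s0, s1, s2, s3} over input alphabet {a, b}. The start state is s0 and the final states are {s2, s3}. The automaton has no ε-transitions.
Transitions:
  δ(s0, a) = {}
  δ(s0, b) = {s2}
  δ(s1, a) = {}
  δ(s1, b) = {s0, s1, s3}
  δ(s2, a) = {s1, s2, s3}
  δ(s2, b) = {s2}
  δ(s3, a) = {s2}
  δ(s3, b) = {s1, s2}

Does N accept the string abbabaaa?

Start: {s0}
read a: {}
The reachable set is empty and stays empty for the remaining 7 symbols.
Reachable ∩ accepting = {} — empty.

rejected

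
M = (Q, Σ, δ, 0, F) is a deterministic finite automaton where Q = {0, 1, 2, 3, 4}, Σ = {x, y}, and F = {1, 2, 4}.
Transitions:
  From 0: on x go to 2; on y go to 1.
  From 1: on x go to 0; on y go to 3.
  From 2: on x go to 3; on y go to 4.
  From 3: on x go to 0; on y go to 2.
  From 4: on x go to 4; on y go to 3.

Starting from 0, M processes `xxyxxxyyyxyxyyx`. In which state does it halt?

4

0 --x--> 2
2 --x--> 3
3 --y--> 2
2 --x--> 3
3 --x--> 0
0 --x--> 2
2 --y--> 4
4 --y--> 3
3 --y--> 2
2 --x--> 3
3 --y--> 2
2 --x--> 3
3 --y--> 2
2 --y--> 4
4 --x--> 4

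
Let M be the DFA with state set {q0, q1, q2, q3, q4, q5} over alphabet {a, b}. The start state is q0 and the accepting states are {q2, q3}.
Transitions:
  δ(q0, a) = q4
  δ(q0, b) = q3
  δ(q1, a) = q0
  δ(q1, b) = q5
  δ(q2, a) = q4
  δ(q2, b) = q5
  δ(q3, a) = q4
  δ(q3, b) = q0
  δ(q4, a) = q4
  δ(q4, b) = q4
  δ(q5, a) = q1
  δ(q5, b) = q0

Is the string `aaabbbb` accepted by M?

rejected

q0 --a--> q4
q4 --a--> q4
q4 --a--> q4
q4 --b--> q4
q4 --b--> q4
q4 --b--> q4
q4 --b--> q4
End in state q4, which is not an accepting state.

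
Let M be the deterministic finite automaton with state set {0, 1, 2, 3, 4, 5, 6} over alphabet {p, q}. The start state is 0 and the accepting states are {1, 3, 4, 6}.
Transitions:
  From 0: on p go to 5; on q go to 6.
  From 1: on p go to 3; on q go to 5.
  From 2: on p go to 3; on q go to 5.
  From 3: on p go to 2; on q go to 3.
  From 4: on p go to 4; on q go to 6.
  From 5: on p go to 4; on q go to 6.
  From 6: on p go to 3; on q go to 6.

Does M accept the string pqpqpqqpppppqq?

0 --p--> 5
5 --q--> 6
6 --p--> 3
3 --q--> 3
3 --p--> 2
2 --q--> 5
5 --q--> 6
6 --p--> 3
3 --p--> 2
2 --p--> 3
3 --p--> 2
2 --p--> 3
3 --q--> 3
3 --q--> 3
End in state 3, which is an accepting state.

accepted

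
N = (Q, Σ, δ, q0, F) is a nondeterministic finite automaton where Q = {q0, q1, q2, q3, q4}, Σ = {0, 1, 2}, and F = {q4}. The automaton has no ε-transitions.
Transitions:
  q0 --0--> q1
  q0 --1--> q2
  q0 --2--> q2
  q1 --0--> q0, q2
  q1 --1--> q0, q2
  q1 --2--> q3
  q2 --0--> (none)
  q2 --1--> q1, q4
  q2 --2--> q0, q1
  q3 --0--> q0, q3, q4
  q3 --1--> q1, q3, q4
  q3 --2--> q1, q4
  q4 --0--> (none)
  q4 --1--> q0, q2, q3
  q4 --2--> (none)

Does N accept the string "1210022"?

rejected

Start: {q0}
read 1: {q2}
read 2: {q0, q1}
read 1: {q0, q2}
read 0: {q1}
read 0: {q0, q2}
read 2: {q0, q1, q2}
read 2: {q0, q1, q2, q3}
Reachable ∩ accepting = {} — empty.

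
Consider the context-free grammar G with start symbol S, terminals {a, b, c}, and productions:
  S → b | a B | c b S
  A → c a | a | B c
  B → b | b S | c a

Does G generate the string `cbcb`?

no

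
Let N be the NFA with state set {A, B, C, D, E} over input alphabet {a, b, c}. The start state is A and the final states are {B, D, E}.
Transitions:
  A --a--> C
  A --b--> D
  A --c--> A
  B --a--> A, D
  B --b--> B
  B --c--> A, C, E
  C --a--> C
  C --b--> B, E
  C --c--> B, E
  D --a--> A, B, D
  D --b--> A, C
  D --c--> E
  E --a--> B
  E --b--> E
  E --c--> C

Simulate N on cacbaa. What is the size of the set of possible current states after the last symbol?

Start: {A}
read c: {A}
read a: {C}
read c: {B, E}
read b: {B, E}
read a: {A, B, D}
read a: {A, B, C, D}
Final reachable set {A, B, C, D} has 4 states.

4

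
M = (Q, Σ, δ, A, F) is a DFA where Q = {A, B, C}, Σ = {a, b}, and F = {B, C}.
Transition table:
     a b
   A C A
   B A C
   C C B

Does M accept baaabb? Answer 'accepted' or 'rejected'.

accepted

A --b--> A
A --a--> C
C --a--> C
C --a--> C
C --b--> B
B --b--> C
End in state C, which is an accepting state.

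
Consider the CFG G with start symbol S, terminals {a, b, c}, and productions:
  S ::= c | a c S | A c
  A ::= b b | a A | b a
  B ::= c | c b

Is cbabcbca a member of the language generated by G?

no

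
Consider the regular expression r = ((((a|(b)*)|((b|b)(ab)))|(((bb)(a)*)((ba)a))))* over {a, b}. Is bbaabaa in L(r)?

yes

Split into 7 pieces b · b · a · a · b · a · a; each matches (((a|(b)*)|((b|b)(ab)))|(((bb)(a)*)((ba)a))).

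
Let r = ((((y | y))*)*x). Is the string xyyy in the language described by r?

No split of xyyy into u·v has (((y|y))*)* matching u and x matching v.

no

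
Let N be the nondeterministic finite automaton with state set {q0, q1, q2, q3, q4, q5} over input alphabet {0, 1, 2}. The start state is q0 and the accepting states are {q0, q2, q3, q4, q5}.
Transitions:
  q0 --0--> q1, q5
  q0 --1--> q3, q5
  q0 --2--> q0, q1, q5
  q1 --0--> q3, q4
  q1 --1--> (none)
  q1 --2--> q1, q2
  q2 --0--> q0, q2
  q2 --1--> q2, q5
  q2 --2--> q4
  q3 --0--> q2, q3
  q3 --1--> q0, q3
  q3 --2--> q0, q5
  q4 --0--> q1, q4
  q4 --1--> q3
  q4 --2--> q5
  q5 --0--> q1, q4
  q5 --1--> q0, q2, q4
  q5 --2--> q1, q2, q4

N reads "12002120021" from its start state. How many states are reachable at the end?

5

Start: {q0}
read 1: {q3, q5}
read 2: {q0, q1, q2, q4, q5}
read 0: {q0, q1, q2, q3, q4, q5}
read 0: {q0, q1, q2, q3, q4, q5}
read 2: {q0, q1, q2, q4, q5}
read 1: {q0, q2, q3, q4, q5}
read 2: {q0, q1, q2, q4, q5}
read 0: {q0, q1, q2, q3, q4, q5}
read 0: {q0, q1, q2, q3, q4, q5}
read 2: {q0, q1, q2, q4, q5}
read 1: {q0, q2, q3, q4, q5}
Final reachable set {q0, q2, q3, q4, q5} has 5 states.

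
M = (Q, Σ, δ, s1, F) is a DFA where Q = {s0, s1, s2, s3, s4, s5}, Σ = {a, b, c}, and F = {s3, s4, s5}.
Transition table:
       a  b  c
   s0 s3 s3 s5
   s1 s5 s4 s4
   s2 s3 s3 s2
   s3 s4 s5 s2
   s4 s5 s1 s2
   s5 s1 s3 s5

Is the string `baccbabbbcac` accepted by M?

accepted

s1 --b--> s4
s4 --a--> s5
s5 --c--> s5
s5 --c--> s5
s5 --b--> s3
s3 --a--> s4
s4 --b--> s1
s1 --b--> s4
s4 --b--> s1
s1 --c--> s4
s4 --a--> s5
s5 --c--> s5
End in state s5, which is an accepting state.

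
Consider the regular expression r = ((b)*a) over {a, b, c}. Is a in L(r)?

yes

Split as ε·a: (b)* matches ε and a matches a.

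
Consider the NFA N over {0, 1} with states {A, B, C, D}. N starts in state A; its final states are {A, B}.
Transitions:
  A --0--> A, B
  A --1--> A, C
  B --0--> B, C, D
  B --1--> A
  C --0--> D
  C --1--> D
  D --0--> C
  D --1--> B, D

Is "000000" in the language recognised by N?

accepted

Start: {A}
read 0: {A, B}
read 0: {A, B, C, D}
read 0: {A, B, C, D}
read 0: {A, B, C, D}
read 0: {A, B, C, D}
read 0: {A, B, C, D}
Reachable ∩ accepting = {A, B} — nonempty.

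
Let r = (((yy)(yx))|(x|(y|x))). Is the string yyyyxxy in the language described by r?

no

Neither ((yy)(yx)) nor (x|(y|x)) matches yyyyxxy.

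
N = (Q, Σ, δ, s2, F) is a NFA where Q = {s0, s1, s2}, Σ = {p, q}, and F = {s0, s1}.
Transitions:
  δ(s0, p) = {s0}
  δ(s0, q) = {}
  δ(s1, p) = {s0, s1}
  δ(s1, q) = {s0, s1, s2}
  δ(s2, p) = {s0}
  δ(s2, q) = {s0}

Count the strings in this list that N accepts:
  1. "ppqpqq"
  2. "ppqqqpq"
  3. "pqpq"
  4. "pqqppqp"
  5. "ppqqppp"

0

"ppqpqq": rejected
"ppqqqpq": rejected
"pqpq": rejected
"pqqppqp": rejected
"ppqqppp": rejected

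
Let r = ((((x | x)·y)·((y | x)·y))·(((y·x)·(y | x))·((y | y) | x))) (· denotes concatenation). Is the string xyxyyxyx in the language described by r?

Split as xyxy·yxyx: (((x|x)·y)·((y|x)·y)) matches xyxy and (((y·x)·(y|x))·((y|y)|x)) matches yxyx.

yes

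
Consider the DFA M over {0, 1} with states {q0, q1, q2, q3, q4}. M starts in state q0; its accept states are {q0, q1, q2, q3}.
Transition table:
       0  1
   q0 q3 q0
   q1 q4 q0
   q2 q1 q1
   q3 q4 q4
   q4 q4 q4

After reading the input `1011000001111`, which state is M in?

q4

q0 --1--> q0
q0 --0--> q3
q3 --1--> q4
q4 --1--> q4
q4 --0--> q4
q4 --0--> q4
q4 --0--> q4
q4 --0--> q4
q4 --0--> q4
q4 --1--> q4
q4 --1--> q4
q4 --1--> q4
q4 --1--> q4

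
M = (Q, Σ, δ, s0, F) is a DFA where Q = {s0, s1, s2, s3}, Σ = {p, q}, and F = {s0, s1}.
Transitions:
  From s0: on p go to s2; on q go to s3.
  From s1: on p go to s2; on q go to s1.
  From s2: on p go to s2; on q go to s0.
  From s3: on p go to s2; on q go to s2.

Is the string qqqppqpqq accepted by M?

rejected

s0 --q--> s3
s3 --q--> s2
s2 --q--> s0
s0 --p--> s2
s2 --p--> s2
s2 --q--> s0
s0 --p--> s2
s2 --q--> s0
s0 --q--> s3
End in state s3, which is not an accepting state.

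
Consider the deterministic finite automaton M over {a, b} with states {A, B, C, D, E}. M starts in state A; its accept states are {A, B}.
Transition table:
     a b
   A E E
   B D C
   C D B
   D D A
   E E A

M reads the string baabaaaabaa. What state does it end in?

E

A --b--> E
E --a--> E
E --a--> E
E --b--> A
A --a--> E
E --a--> E
E --a--> E
E --a--> E
E --b--> A
A --a--> E
E --a--> E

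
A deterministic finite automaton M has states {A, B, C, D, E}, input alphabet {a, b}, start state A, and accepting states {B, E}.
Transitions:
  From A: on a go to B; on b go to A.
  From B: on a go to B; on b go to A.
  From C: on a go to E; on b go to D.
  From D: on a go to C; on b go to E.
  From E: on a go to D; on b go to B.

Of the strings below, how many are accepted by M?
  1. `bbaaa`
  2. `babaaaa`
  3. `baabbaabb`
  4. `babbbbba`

`bbaaa`: accepted
`babaaaa`: accepted
`baabbaabb`: rejected
`babbbbba`: accepted

3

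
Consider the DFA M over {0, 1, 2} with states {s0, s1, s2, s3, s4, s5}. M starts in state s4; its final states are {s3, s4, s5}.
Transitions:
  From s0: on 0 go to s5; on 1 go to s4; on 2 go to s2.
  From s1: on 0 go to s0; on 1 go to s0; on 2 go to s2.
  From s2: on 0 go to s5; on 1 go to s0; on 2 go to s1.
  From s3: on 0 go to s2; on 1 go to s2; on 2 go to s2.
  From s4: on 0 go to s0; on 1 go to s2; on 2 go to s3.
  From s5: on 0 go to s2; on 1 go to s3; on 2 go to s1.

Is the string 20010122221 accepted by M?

rejected

s4 --2--> s3
s3 --0--> s2
s2 --0--> s5
s5 --1--> s3
s3 --0--> s2
s2 --1--> s0
s0 --2--> s2
s2 --2--> s1
s1 --2--> s2
s2 --2--> s1
s1 --1--> s0
End in state s0, which is not an accepting state.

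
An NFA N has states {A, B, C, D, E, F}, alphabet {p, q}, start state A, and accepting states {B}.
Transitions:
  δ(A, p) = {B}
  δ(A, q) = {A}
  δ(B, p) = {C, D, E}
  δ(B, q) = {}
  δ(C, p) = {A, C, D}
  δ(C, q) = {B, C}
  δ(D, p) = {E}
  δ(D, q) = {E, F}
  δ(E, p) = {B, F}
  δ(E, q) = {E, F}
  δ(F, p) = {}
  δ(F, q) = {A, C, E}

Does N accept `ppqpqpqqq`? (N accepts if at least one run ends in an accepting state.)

accepted

Start: {A}
read p: {B}
read p: {C, D, E}
read q: {B, C, E, F}
read p: {A, B, C, D, E, F}
read q: {A, B, C, E, F}
read p: {A, B, C, D, E, F}
read q: {A, B, C, E, F}
read q: {A, B, C, E, F}
read q: {A, B, C, E, F}
Reachable ∩ accepting = {B} — nonempty.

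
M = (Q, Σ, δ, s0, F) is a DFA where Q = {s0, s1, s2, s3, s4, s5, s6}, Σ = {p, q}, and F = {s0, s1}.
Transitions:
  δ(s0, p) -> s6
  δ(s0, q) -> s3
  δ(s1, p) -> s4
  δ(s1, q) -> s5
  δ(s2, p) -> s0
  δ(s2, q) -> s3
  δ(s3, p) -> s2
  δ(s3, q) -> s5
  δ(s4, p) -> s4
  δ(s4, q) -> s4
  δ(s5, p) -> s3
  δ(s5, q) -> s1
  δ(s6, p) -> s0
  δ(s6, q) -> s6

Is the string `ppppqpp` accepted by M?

s0 --p--> s6
s6 --p--> s0
s0 --p--> s6
s6 --p--> s0
s0 --q--> s3
s3 --p--> s2
s2 --p--> s0
End in state s0, which is an accepting state.

accepted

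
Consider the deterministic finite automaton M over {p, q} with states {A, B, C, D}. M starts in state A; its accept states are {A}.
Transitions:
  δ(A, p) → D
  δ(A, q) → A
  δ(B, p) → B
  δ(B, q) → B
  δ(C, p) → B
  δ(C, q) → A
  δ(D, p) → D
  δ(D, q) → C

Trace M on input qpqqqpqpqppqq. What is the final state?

B

A --q--> A
A --p--> D
D --q--> C
C --q--> A
A --q--> A
A --p--> D
D --q--> C
C --p--> B
B --q--> B
B --p--> B
B --p--> B
B --q--> B
B --q--> B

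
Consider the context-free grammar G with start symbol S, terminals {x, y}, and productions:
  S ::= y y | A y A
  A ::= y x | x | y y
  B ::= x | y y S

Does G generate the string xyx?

S ⇒ AyA ⇒ xyA ⇒ xyx

yes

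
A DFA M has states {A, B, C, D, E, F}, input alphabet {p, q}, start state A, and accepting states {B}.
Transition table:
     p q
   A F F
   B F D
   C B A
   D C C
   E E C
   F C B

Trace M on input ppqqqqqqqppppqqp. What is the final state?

C

A --p--> F
F --p--> C
C --q--> A
A --q--> F
F --q--> B
B --q--> D
D --q--> C
C --q--> A
A --q--> F
F --p--> C
C --p--> B
B --p--> F
F --p--> C
C --q--> A
A --q--> F
F --p--> C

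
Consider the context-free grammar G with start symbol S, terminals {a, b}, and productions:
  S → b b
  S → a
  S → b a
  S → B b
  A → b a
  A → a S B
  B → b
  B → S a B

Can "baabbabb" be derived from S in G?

S ⇒ Bb ⇒ SaBb ⇒ baaBb ⇒ baaSaBb ⇒ baaBbaBb ⇒ baabbaBb ⇒ baabbabb

yes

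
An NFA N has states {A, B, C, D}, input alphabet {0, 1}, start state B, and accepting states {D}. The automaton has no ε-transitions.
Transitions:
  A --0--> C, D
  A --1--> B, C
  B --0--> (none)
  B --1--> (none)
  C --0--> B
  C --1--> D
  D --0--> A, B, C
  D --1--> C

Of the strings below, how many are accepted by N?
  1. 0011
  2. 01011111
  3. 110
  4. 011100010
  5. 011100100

0

0011: rejected
01011111: rejected
110: rejected
011100010: rejected
011100100: rejected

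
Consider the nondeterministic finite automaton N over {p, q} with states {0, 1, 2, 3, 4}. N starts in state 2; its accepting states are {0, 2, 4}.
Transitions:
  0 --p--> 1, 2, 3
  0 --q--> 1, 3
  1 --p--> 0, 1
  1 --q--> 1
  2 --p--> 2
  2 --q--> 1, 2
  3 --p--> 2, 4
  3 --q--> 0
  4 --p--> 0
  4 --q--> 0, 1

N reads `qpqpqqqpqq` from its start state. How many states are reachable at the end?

4

Start: {2}
read q: {1, 2}
read p: {0, 1, 2}
read q: {1, 2, 3}
read p: {0, 1, 2, 4}
read q: {0, 1, 2, 3}
read q: {0, 1, 2, 3}
read q: {0, 1, 2, 3}
read p: {0, 1, 2, 3, 4}
read q: {0, 1, 2, 3}
read q: {0, 1, 2, 3}
Final reachable set {0, 1, 2, 3} has 4 states.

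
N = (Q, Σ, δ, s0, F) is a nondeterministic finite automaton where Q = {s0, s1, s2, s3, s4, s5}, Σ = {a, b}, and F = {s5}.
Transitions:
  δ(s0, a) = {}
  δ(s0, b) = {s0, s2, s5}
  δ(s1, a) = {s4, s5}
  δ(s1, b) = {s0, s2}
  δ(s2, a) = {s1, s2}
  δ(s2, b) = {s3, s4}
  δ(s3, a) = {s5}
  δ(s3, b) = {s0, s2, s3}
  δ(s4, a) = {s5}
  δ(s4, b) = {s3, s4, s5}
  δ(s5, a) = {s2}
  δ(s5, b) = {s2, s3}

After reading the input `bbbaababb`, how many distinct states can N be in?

Start: {s0}
read b: {s0, s2, s5}
read b: {s0, s2, s3, s4, s5}
read b: {s0, s2, s3, s4, s5}
read a: {s1, s2, s5}
read a: {s1, s2, s4, s5}
read b: {s0, s2, s3, s4, s5}
read a: {s1, s2, s5}
read b: {s0, s2, s3, s4}
read b: {s0, s2, s3, s4, s5}
Final reachable set {s0, s2, s3, s4, s5} has 5 states.

5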